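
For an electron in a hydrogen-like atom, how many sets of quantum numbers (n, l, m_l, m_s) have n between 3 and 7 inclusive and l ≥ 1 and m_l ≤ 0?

150

Per-shell orbital counts meeting the constraint:
n=3 → 5; n=4 → 9; n=5 → 14; n=6 → 20; n=7 → 27.
Orbitals: 5 + 9 + 14 + 20 + 27 = 75. Including both spin states (m_s = ±1/2) gives 2 × 75 = 150 states.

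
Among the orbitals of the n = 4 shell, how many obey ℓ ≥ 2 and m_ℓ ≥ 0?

Go through ℓ = 0, …, 3 (the values permitted for n = 4).
Per ℓ-value: ℓ=2 → 3; ℓ=3 → 4.
Total orbitals: 3 + 4 = 7.

7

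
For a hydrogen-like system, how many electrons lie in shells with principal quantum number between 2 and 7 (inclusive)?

Shell n has n² orbitals: 2²=4 + 3²=9 + 4²=16 + 5²=25 + 6²=36 + 7²=49 = 139 orbitals.
Two spin states per orbital: 2 × 139 = 278 electrons.

278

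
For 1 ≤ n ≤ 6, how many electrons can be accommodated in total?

Total orbitals = 1² + 2² + 3² + 4² + 5² + 6² = 91. Doubling for spin gives 182 electrons.

182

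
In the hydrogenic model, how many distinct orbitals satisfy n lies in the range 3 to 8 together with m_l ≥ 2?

56

Work shell by shell — for each n, count the (l, m_l) pairs that satisfy m_l ≥ 2:
n=3 → 1; n=4 → 3; n=5 → 6; n=6 → 10; n=7 → 15; n=8 → 21.
Total orbitals: 1 + 3 + 6 + 10 + 15 + 21 = 56.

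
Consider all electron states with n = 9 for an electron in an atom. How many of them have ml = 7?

4

With n = 9 the allowed l are 0, 1, …, 8.
Orbitals with ml = 7, by l: l=7 → 1; l=8 → 1.
Orbitals: 1 + 1 = 2. Each orbital carries two spin states, so 2 × 2 = 4 states.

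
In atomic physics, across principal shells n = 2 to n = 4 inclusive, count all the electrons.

Shell n has n² orbitals: 2²=4 + 3²=9 + 4²=16 = 29 orbitals.
Two spin states per orbital: 2 × 29 = 58 electrons.

58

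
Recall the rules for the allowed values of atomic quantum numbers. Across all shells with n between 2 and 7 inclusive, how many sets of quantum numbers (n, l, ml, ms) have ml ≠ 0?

Per-shell orbital counts meeting the constraint:
n=2 → 2; n=3 → 6; n=4 → 12; n=5 → 20; n=6 → 30; n=7 → 42.
Orbitals: 2 + 6 + 12 + 20 + 30 + 42 = 112. Including both spin states (ms = ±1/2) gives 2 × 112 = 224 states.

224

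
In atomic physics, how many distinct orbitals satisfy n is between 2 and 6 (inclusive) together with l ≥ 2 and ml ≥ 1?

30

Treat each shell separately and count matching orbitals:
n=3 → 2; n=4 → 5; n=5 → 9; n=6 → 14.
Total orbitals: 2 + 5 + 9 + 14 = 30.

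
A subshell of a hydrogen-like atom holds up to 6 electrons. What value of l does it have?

l = 1

2(2l+1) = 6 ⇒ 2l+1 = 3 ⇒ l = 1.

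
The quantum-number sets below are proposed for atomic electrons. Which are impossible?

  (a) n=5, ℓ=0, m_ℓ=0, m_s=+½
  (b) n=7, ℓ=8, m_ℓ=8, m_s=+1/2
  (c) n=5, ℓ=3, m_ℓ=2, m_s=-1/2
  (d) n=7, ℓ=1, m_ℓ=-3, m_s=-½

(b) and (d)

(b) has ℓ = 8 ≥ n = 7, violating 0 ≤ ℓ ≤ n−1.
(d) has |m_ℓ| = 3 > ℓ = 1, violating −ℓ ≤ m_ℓ ≤ ℓ.
The remaining sets (a), (c) satisfy all four rules.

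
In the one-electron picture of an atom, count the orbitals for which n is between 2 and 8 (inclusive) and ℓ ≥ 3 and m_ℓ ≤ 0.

80

Go shell by shell, enumerating (ℓ, m_ℓ) with ℓ ≥ 3 and m_ℓ ≤ 0:
n=4 → 4; n=5 → 9; n=6 → 15; n=7 → 22; n=8 → 30.
Total orbitals: 4 + 9 + 15 + 22 + 30 = 80.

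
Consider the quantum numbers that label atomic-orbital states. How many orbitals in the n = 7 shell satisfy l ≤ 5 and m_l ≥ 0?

21

Go through l = 0, …, 6 (the values permitted for n = 7).
Per l-value: l=0 → 1; l=1 → 2; l=2 → 3; l=3 → 4; l=4 → 5; l=5 → 6.
Total orbitals: 1 + 2 + 3 + 4 + 5 + 6 = 21.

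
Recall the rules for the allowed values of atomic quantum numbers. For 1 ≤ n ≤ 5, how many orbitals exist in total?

Total orbitals = 1² + 2² + 3² + 4² + 5² = 55.

55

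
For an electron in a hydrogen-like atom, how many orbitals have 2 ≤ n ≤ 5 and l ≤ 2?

31

Count contributing orbitals for each principal shell:
n=2 → 4; n=3 → 9; n=4 → 9; n=5 → 9.
Total orbitals: 4 + 9 + 9 + 9 = 31.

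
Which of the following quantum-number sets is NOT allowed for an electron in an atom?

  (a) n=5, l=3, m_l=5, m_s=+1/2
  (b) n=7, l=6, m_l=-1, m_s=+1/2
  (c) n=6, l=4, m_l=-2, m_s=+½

(a)

(a) has |m_l| = 5 > l = 3, violating −l ≤ m_l ≤ l.
The remaining sets (b), (c) satisfy all four rules.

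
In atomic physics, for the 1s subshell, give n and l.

The leading integer gives n = 1; the letter 's' means l = 0.

n = 1, l = 0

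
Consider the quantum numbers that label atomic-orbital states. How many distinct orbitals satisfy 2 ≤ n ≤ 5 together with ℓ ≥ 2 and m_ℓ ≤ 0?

22

Count contributing orbitals for each principal shell:
n=3 → 3; n=4 → 7; n=5 → 12.
Total orbitals: 3 + 7 + 12 = 22.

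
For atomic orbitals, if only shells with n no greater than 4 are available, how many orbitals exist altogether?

30

Total orbitals = 1² + 2² + 3² + 4² = 30.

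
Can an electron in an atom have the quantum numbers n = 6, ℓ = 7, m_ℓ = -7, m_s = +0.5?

The orbital quantum number must satisfy 0 ≤ ℓ ≤ n−1. With n = 6 the allowed ℓ values are 0, 1, 2, 3, 4, 5, so ℓ = 7 is out of range.

Invalid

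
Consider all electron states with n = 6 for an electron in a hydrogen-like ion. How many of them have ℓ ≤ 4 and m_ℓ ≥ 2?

12

For n = 6, ℓ ranges over 0 … 5.
The (ℓ, m_ℓ) pairs meeting ℓ ≤ 4 and m_ℓ ≥ 2 give: ℓ=2 → 1; ℓ=3 → 2; ℓ=4 → 3.
Orbitals: 1 + 2 + 3 = 6. Each orbital carries two spin states, so 6 × 2 = 12 states.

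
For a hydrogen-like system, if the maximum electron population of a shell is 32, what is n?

n = 4

2n² = 32 ⇒ n² = 16 ⇒ n = 4.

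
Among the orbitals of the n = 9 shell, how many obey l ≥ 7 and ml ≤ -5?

7

For n = 9, l ranges over 0 … 8.
The (l, ml) pairs meeting l ≥ 7 and ml ≤ -5 give: l=7 → 3; l=8 → 4.
Total orbitals: 3 + 4 = 7.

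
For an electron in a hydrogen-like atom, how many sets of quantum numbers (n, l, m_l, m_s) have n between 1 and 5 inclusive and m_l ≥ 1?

For each n in the range, tally the orbitals obeying m_l ≥ 1:
n=2 → 1; n=3 → 3; n=4 → 6; n=5 → 10.
Orbitals: 1 + 3 + 6 + 10 = 20. Including both spin states (m_s = ±1/2) gives 2 × 20 = 40 states.

40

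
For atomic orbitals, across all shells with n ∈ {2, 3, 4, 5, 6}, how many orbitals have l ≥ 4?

29

Treat each shell separately and count matching orbitals:
n=5 → 9; n=6 → 20.
Total orbitals: 9 + 20 = 29.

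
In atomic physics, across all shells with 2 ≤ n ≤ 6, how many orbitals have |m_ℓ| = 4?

6

Treat each shell separately and count matching orbitals:
n=5 → 2; n=6 → 4.
Total orbitals: 2 + 4 = 6.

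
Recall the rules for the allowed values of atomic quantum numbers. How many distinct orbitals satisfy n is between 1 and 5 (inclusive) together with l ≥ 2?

38

Per-shell orbital counts meeting the constraint:
n=3 → 5; n=4 → 12; n=5 → 21.
Total orbitals: 5 + 12 + 21 = 38.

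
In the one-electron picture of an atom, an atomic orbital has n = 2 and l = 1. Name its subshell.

2p

l = 1 corresponds to the letter 'p', so the subshell is 2p.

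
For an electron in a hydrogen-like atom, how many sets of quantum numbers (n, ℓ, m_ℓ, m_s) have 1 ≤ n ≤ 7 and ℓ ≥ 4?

124

For each n in the range, tally the orbitals obeying ℓ ≥ 4:
n=5 → 9; n=6 → 20; n=7 → 33.
Orbitals: 9 + 20 + 33 = 62. Including both spin states (m_s = ±1/2) gives 2 × 62 = 124 states.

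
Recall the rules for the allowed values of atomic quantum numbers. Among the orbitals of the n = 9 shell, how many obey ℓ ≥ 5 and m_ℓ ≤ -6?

6

Orbitals with ℓ ≥ 5 and m_ℓ ≤ -6, by ℓ: ℓ=6 → 1; ℓ=7 → 2; ℓ=8 → 3.
Total orbitals: 1 + 2 + 3 = 6.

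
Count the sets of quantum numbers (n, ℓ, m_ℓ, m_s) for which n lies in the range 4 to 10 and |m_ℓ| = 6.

40

Work shell by shell — for each n, count the (ℓ, m_ℓ) pairs that satisfy |m_ℓ| = 6:
n=7 → 2; n=8 → 4; n=9 → 6; n=10 → 8.
Orbitals: 2 + 4 + 6 + 8 = 20. Including both spin states (m_s = ±1/2) gives 2 × 20 = 40 states.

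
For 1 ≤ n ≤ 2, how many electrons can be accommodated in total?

Total orbitals = 1² + 2² = 5. Doubling for spin gives 10 electrons.

10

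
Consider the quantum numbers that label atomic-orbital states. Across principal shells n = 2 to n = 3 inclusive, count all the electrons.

26

Shell n has n² orbitals: 2²=4 + 3²=9 = 13 orbitals.
Two spin states per orbital: 2 × 13 = 26 electrons.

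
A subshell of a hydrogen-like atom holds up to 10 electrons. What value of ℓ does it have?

2(2ℓ+1) = 10 ⇒ 2ℓ+1 = 5 ⇒ ℓ = 2.

ℓ = 2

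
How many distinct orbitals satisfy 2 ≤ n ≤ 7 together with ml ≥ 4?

Work shell by shell — for each n, count the (l, ml) pairs that satisfy ml ≥ 4:
n=5 → 1; n=6 → 3; n=7 → 6.
Total orbitals: 1 + 3 + 6 = 10.

10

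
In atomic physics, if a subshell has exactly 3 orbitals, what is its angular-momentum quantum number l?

2l+1 = 3 gives l = 1.

l = 1 (p)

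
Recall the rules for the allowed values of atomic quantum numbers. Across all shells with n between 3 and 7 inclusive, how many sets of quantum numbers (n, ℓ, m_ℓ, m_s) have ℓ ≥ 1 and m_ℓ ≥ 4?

20

Go shell by shell, enumerating (ℓ, m_ℓ) with ℓ ≥ 1 and m_ℓ ≥ 4:
n=5 → 1; n=6 → 3; n=7 → 6.
Orbitals: 1 + 3 + 6 = 10. Including both spin states (m_s = ±1/2) gives 2 × 10 = 20 states.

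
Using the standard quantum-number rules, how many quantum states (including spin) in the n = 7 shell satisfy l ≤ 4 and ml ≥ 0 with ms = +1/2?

Contributions: l=0 → 1; l=1 → 2; l=2 → 3; l=3 → 4; l=4 → 5.
Orbitals: 1 + 2 + 3 + 4 + 5 = 15. With ms fixed to a single value there is one state per orbital, giving 15 states.

15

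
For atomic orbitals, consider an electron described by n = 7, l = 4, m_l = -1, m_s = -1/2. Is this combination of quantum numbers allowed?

Valid

n = 7 is a positive integer. l = 4 satisfies 0 ≤ l ≤ n−1 = 6. m_l = -1 lies in the range −l … +l (here −4 … 4). m_s = -1/2 is one of ±1/2.
All four constraints are satisfied.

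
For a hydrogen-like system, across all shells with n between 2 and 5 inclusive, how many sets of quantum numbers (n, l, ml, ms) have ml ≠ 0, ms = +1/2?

Count contributing orbitals for each principal shell:
n=2 → 2; n=3 → 6; n=4 → 12; n=5 → 20.
Orbitals: 2 + 6 + 12 + 20 = 40. With ms fixed to +1/2 there is one state per orbital, so 40 states.

40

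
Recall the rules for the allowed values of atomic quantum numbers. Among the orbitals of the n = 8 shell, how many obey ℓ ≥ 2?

60

For n = 8, ℓ ranges over 0 … 7.
Orbitals with ℓ ≥ 2, by ℓ: ℓ=2 → 5; ℓ=3 → 7; ℓ=4 → 9; ℓ=5 → 11; ℓ=6 → 13; ℓ=7 → 15.
Total orbitals: 5 + 7 + 9 + 11 + 13 + 15 = 60.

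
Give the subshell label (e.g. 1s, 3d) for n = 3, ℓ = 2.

3d

ℓ = 2 corresponds to the letter 'd', so the subshell is 3d.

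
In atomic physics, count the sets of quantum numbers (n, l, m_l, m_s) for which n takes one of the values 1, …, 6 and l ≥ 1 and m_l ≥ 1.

Per-shell orbital counts meeting the constraint:
n=2 → 1; n=3 → 3; n=4 → 6; n=5 → 10; n=6 → 15.
Orbitals: 1 + 3 + 6 + 10 + 15 = 35. Including both spin states (m_s = ±1/2) gives 2 × 35 = 70 states.

70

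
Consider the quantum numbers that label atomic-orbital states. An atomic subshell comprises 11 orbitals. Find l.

l = 5 (h)

2l+1 = 11 gives l = 5.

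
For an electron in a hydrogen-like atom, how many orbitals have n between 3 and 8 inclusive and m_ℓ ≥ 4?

20

Go shell by shell, enumerating (ℓ, m_ℓ) with m_ℓ ≥ 4:
n=5 → 1; n=6 → 3; n=7 → 6; n=8 → 10.
Total orbitals: 1 + 3 + 6 + 10 = 20.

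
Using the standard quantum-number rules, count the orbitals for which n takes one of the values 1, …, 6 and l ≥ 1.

Per-shell orbital counts meeting the constraint:
n=2 → 3; n=3 → 8; n=4 → 15; n=5 → 24; n=6 → 35.
Total orbitals: 3 + 8 + 15 + 24 + 35 = 85.

85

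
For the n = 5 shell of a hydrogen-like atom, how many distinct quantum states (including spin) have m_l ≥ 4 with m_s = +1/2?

With n = 5 the allowed l are 0, 1, …, 4.
Contributions: l=4 → 1.
Orbitals: 1. With m_s fixed to a single value there is one state per orbital, giving 1 state.

1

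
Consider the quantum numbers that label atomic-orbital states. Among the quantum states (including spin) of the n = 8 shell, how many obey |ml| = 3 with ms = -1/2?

10

For n = 8, l ranges over 0 … 7.
Contributions: l=3 → 2; l=4 → 2; l=5 → 2; l=6 → 2; l=7 → 2.
Orbitals: 2 + 2 + 2 + 2 + 2 = 10. With ms fixed to a single value there is one state per orbital, giving 10 states.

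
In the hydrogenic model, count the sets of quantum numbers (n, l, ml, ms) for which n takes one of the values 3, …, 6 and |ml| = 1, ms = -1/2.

28

For each n in the range, tally the orbitals obeying |ml| = 1:
n=3 → 4; n=4 → 6; n=5 → 8; n=6 → 10.
Orbitals: 4 + 6 + 8 + 10 = 28. With ms fixed to -1/2 there is one state per orbital, so 28 states.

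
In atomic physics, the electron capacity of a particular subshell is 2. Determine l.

2(2l+1) = 2 ⇒ 2l+1 = 1 ⇒ l = 0.

l = 0 (s)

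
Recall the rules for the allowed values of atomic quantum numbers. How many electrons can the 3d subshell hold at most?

A subshell with l = 2 has 2l+1 = 5 orbitals, each holding 2 electrons (spin ±1/2), so 5 × 2 = 10.

10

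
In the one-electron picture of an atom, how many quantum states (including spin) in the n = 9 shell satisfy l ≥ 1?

160

Go through l = 0, …, 8 (the values permitted for n = 9).
The (l, ml) pairs meeting l ≥ 1 give: l=1 → 3; l=2 → 5; l=3 → 7; l=4 → 9; l=5 → 11; l=6 → 13; l=7 → 15; l=8 → 17.
Orbitals: 3 + 5 + 7 + 9 + 11 + 13 + 15 + 17 = 80. Each orbital carries two spin states, so 80 × 2 = 160 states.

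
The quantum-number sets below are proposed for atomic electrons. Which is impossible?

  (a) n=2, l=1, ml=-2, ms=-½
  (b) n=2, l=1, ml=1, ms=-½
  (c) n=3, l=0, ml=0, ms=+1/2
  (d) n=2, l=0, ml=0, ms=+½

(a) has |ml| = 2 > l = 1, violating −l ≤ ml ≤ l.
The remaining sets (b), (c), (d) satisfy all four rules.

(a)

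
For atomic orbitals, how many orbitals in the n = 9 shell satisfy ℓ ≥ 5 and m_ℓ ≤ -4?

Go through ℓ = 0, …, 8 (the values permitted for n = 9).
Orbitals with ℓ ≥ 5 and m_ℓ ≤ -4, by ℓ: ℓ=5 → 2; ℓ=6 → 3; ℓ=7 → 4; ℓ=8 → 5.
Total orbitals: 2 + 3 + 4 + 5 = 14.

14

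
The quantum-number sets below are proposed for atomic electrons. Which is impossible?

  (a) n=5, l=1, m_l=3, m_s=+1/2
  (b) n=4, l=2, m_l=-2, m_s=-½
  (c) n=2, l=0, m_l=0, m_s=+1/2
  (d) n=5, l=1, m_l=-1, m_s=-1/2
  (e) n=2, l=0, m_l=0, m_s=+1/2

(a)

(a) has |m_l| = 3 > l = 1, violating −l ≤ m_l ≤ l.
The remaining sets (b), (c), (d), (e) satisfy all four rules.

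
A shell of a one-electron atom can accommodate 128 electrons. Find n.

n = 8

2n² = 128 ⇒ n² = 64 ⇒ n = 8.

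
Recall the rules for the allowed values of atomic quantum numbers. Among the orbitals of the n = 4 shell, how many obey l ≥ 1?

With n = 4 the allowed l are 0, 1, …, 3.
Per l-value: l=1 → 3; l=2 → 5; l=3 → 7.
Total orbitals: 3 + 5 + 7 = 15.

15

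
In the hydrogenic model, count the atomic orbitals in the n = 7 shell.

49

The n = 7 shell contains n² = 7² = 49 orbitals.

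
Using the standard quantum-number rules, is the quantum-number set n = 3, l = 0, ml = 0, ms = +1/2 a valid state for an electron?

Yes

n = 3 is a positive integer. l = 0 satisfies 0 ≤ l ≤ n−1 = 2. ml = 0 lies in the range −l … +l (here 0). ms = +1/2 is one of ±1/2.
All four constraints are satisfied.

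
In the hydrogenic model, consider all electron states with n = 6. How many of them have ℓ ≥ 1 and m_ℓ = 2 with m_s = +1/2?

With n = 6 the allowed ℓ are 0, 1, …, 5.
Orbitals with ℓ ≥ 1 and m_ℓ = 2, by ℓ: ℓ=2 → 1; ℓ=3 → 1; ℓ=4 → 1; ℓ=5 → 1.
Orbitals: 1 + 1 + 1 + 1 = 4. With m_s fixed to a single value there is one state per orbital, giving 4 states.

4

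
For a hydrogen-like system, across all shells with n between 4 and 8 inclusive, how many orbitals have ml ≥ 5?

10

Go shell by shell, enumerating (l, ml) with ml ≥ 5:
n=6 → 1; n=7 → 3; n=8 → 6.
Total orbitals: 1 + 3 + 6 = 10.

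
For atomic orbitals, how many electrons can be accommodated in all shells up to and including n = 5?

110

Total orbitals = 1² + 2² + 3² + 4² + 5² = 55. Doubling for spin gives 110 electrons.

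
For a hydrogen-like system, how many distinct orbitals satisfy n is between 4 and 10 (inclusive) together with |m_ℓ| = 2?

70

For each n in the range, tally the orbitals obeying |m_ℓ| = 2:
n=4 → 4; n=5 → 6; n=6 → 8; n=7 → 10; n=8 → 12; n=9 → 14; n=10 → 16.
Total orbitals: 4 + 6 + 8 + 10 + 12 + 14 + 16 = 70.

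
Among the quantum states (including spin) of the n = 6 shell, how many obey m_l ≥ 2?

Go through l = 0, …, 5 (the values permitted for n = 6).
Per l-value: l=2 → 1; l=3 → 2; l=4 → 3; l=5 → 4.
Orbitals: 1 + 2 + 3 + 4 = 10. Each orbital carries two spin states, so 10 × 2 = 20 states.

20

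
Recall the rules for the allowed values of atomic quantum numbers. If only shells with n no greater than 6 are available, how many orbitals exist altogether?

91

Total orbitals = 1² + 2² + 3² + 4² + 5² + 6² = 91.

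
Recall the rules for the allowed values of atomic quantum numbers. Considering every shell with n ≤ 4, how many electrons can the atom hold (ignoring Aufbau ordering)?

Total orbitals = 1² + 2² + 3² + 4² = 30. Doubling for spin gives 60 electrons.

60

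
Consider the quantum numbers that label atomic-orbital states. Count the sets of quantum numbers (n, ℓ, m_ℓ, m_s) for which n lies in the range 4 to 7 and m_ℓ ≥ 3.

Work shell by shell — for each n, count the (ℓ, m_ℓ) pairs that satisfy m_ℓ ≥ 3:
n=4 → 1; n=5 → 3; n=6 → 6; n=7 → 10.
Orbitals: 1 + 3 + 6 + 10 = 20. Including both spin states (m_s = ±1/2) gives 2 × 20 = 40 states.

40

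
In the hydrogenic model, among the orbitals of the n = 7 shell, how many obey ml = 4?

For n = 7, l ranges over 0 … 6.
Orbitals with ml = 4, by l: l=4 → 1; l=5 → 1; l=6 → 1.
Total orbitals: 1 + 1 + 1 = 3.

3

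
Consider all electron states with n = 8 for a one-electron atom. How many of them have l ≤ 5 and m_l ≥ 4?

The n = 8 shell has l = 0 through 7; check each.
Contributions: l=4 → 1; l=5 → 2.
Orbitals: 1 + 2 = 3. Each orbital carries two spin states, so 3 × 2 = 6 states.

6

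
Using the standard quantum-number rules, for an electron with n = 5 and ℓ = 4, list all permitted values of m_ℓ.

m_ℓ takes every integer from −ℓ to +ℓ. With ℓ = 4 that gives the 9 values -4, -3, -2, -1, 0, 1, 2, 3, 4.

-4, -3, -2, -1, 0, 1, 2, 3, 4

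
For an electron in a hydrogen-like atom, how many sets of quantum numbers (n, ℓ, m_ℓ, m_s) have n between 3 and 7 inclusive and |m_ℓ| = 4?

Work shell by shell — for each n, count the (ℓ, m_ℓ) pairs that satisfy |m_ℓ| = 4:
n=5 → 2; n=6 → 4; n=7 → 6.
Orbitals: 2 + 4 + 6 = 12. Including both spin states (m_s = ±1/2) gives 2 × 12 = 24 states.

24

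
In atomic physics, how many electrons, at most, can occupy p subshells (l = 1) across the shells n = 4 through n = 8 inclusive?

30

A p subshell (l = 1) exists for every n ≥ 2, so shells n = 4, 5, 6, 7, 8 each contribute one — 5 subshells.
Since each p subshell holds 2(2·1+1) = 6 electrons, the total is 5 × 6 = 30.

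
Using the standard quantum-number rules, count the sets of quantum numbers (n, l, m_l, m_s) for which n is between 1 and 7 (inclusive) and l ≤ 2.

Go shell by shell, enumerating (l, m_l) with l ≤ 2:
n=1 → 1; n=2 → 4; n=3 → 9; n=4 → 9; n=5 → 9; n=6 → 9; n=7 → 9.
Orbitals: 1 + 4 + 9 + 9 + 9 + 9 + 9 = 50. Including both spin states (m_s = ±1/2) gives 2 × 50 = 100 states.

100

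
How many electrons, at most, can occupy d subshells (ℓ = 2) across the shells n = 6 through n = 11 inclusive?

60

A d subshell (ℓ = 2) exists for every n ≥ 3, so shells n = 6, 7, 8, 9, 10, 11 each contribute one — 6 subshells.
Since each d subshell holds 2(2·2+1) = 10 electrons, the total is 6 × 10 = 60.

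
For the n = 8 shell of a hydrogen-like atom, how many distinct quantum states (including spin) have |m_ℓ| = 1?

With n = 8 the allowed ℓ are 0, 1, …, 7.
The (ℓ, m_ℓ) pairs meeting |m_ℓ| = 1 give: ℓ=1 → 2; ℓ=2 → 2; ℓ=3 → 2; ℓ=4 → 2; ℓ=5 → 2; ℓ=6 → 2; ℓ=7 → 2.
Orbitals: 2 + 2 + 2 + 2 + 2 + 2 + 2 = 14. Each orbital carries two spin states, so 14 × 2 = 28 states.

28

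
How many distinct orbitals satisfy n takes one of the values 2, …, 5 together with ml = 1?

10

Treat each shell separately and count matching orbitals:
n=2 → 1; n=3 → 2; n=4 → 3; n=5 → 4.
Total orbitals: 1 + 2 + 3 + 4 = 10.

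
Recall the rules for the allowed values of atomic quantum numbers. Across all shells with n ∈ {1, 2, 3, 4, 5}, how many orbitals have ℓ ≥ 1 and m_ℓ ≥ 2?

10

Count contributing orbitals for each principal shell:
n=3 → 1; n=4 → 3; n=5 → 6.
Total orbitals: 1 + 3 + 6 = 10.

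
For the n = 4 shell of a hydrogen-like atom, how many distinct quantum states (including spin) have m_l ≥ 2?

6

For n = 4, l ranges over 0 … 3.
The (l, m_l) pairs meeting m_l ≥ 2 give: l=2 → 1; l=3 → 2.
Orbitals: 1 + 2 = 3. Each orbital carries two spin states, so 3 × 2 = 6 states.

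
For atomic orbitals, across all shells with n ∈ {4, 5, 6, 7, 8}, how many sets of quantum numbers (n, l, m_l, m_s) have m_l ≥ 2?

Per-shell orbital counts meeting the constraint:
n=4 → 3; n=5 → 6; n=6 → 10; n=7 → 15; n=8 → 21.
Orbitals: 3 + 6 + 10 + 15 + 21 = 55. Including both spin states (m_s = ±1/2) gives 2 × 55 = 110 states.

110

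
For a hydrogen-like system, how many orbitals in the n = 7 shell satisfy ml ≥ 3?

For n = 7, l ranges over 0 … 6.
Orbitals with ml ≥ 3, by l: l=3 → 1; l=4 → 2; l=5 → 3; l=6 → 4.
Total orbitals: 1 + 2 + 3 + 4 = 10.

10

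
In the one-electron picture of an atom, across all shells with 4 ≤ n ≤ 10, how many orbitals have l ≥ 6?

150

Count contributing orbitals for each principal shell:
n=7 → 13; n=8 → 28; n=9 → 45; n=10 → 64.
Total orbitals: 13 + 28 + 45 + 64 = 150.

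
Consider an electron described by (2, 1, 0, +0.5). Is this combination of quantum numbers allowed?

Allowed

n = 2 is a positive integer. l = 1 satisfies 0 ≤ l ≤ n−1 = 1. m_l = 0 lies in the range −l … +l (here −1 … 1). m_s = +1/2 is one of ±1/2.
All four constraints are satisfied.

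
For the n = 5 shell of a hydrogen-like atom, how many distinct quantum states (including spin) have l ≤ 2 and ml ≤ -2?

Go through l = 0, …, 4 (the values permitted for n = 5).
Contributions: l=2 → 1.
Orbitals: 1. Each orbital carries two spin states, so 1 × 2 = 2 states.

2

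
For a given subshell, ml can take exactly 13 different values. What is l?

ml ranges over 2l+1 integers, so 2l+1 = 13 ⇒ l = 6.

l = 6 (i)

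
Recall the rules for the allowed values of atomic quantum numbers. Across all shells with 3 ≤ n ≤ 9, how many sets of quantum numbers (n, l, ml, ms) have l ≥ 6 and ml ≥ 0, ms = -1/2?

46

Work shell by shell — for each n, count the (l, ml) pairs that satisfy l ≥ 6 and ml ≥ 0:
n=7 → 7; n=8 → 15; n=9 → 24.
Orbitals: 7 + 15 + 24 = 46. With ms fixed to -1/2 there is one state per orbital, so 46 states.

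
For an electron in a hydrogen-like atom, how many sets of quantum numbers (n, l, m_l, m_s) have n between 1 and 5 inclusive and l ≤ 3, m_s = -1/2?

46

Work shell by shell — for each n, count the (l, m_l) pairs that satisfy l ≤ 3:
n=1 → 1; n=2 → 4; n=3 → 9; n=4 → 16; n=5 → 16.
Orbitals: 1 + 4 + 9 + 16 + 16 = 46. With m_s fixed to -1/2 there is one state per orbital, so 46 states.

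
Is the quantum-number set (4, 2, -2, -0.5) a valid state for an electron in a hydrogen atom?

Valid

n = 4 is a positive integer. l = 2 satisfies 0 ≤ l ≤ n−1 = 3. m_l = -2 lies in the range −l … +l (here −2 … 2). m_s = -1/2 is one of ±1/2.
All four constraints are satisfied.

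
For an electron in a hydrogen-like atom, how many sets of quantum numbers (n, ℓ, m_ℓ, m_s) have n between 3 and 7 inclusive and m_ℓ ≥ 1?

Treat each shell separately and count matching orbitals:
n=3 → 3; n=4 → 6; n=5 → 10; n=6 → 15; n=7 → 21.
Orbitals: 3 + 6 + 10 + 15 + 21 = 55. Including both spin states (m_s = ±1/2) gives 2 × 55 = 110 states.

110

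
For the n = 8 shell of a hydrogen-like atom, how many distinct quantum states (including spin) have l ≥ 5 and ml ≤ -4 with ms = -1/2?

The n = 8 shell has l = 0 through 7; check each.
The (l, ml) pairs meeting l ≥ 5 and ml ≤ -4 give: l=5 → 2; l=6 → 3; l=7 → 4.
Orbitals: 2 + 3 + 4 = 9. With ms fixed to a single value there is one state per orbital, giving 9 states.

9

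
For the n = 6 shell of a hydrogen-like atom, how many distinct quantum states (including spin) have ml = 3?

For n = 6, l ranges over 0 … 5.
Per l-value: l=3 → 1; l=4 → 1; l=5 → 1.
Orbitals: 1 + 1 + 1 = 3. Each orbital carries two spin states, so 3 × 2 = 6 states.

6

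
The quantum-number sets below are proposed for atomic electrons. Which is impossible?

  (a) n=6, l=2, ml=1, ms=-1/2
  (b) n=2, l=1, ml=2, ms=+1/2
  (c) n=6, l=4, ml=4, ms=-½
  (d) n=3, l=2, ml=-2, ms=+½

(b)

(b) has |ml| = 2 > l = 1, violating −l ≤ ml ≤ l.
The remaining sets (a), (c), (d) satisfy all four rules.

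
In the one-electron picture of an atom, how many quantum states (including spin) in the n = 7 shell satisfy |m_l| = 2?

With n = 7 the allowed l are 0, 1, …, 6.
Orbitals with |m_l| = 2, by l: l=2 → 2; l=3 → 2; l=4 → 2; l=5 → 2; l=6 → 2.
Orbitals: 2 + 2 + 2 + 2 + 2 = 10. Each orbital carries two spin states, so 10 × 2 = 20 states.

20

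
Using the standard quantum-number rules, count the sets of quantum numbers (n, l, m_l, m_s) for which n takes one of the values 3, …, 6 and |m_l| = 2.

40

Work shell by shell — for each n, count the (l, m_l) pairs that satisfy |m_l| = 2:
n=3 → 2; n=4 → 4; n=5 → 6; n=6 → 8.
Orbitals: 2 + 4 + 6 + 8 = 20. Including both spin states (m_s = ±1/2) gives 2 × 20 = 40 states.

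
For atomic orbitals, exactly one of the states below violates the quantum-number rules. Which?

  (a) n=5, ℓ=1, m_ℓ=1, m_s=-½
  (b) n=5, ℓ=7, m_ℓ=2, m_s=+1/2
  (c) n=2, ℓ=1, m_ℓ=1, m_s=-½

(b)

(b) has ℓ = 7 ≥ n = 5, violating 0 ≤ ℓ ≤ n−1.
The remaining sets (a), (c) satisfy all four rules.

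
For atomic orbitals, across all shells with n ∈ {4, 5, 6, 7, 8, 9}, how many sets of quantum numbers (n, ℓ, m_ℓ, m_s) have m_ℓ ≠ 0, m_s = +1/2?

Per-shell orbital counts meeting the constraint:
n=4 → 12; n=5 → 20; n=6 → 30; n=7 → 42; n=8 → 56; n=9 → 72.
Orbitals: 12 + 20 + 30 + 42 + 56 + 72 = 232. With m_s fixed to +1/2 there is one state per orbital, so 232 states.

232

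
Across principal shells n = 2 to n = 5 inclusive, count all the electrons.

Shell n has n² orbitals: 2²=4 + 3²=9 + 4²=16 + 5²=25 = 54 orbitals.
Two spin states per orbital: 2 × 54 = 108 electrons.

108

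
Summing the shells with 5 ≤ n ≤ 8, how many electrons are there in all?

Shell n has n² orbitals: 5²=25 + 6²=36 + 7²=49 + 8²=64 = 174 orbitals.
Two spin states per orbital: 2 × 174 = 348 electrons.

348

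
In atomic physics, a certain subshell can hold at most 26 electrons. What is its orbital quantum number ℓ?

ℓ = 6 (i)

2(2ℓ+1) = 26 ⇒ 2ℓ+1 = 13 ⇒ ℓ = 6.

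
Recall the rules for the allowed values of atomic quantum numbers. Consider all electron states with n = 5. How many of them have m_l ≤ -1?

The n = 5 shell has l = 0 through 4; check each.
The (l, m_l) pairs meeting m_l ≤ -1 give: l=1 → 1; l=2 → 2; l=3 → 3; l=4 → 4.
Orbitals: 1 + 2 + 3 + 4 = 10. Each orbital carries two spin states, so 10 × 2 = 20 states.

20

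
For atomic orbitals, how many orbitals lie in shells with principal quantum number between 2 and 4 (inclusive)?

Shell n has n² orbitals: 2²=4 + 3²=9 + 4²=16 = 29 orbitals.

29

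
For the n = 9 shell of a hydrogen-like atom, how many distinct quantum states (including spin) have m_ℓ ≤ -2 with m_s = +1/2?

28

With n = 9 the allowed ℓ are 0, 1, …, 8.
Contributions: ℓ=2 → 1; ℓ=3 → 2; ℓ=4 → 3; ℓ=5 → 4; ℓ=6 → 5; ℓ=7 → 6; ℓ=8 → 7.
Orbitals: 1 + 2 + 3 + 4 + 5 + 6 + 7 = 28. With m_s fixed to a single value there is one state per orbital, giving 28 states.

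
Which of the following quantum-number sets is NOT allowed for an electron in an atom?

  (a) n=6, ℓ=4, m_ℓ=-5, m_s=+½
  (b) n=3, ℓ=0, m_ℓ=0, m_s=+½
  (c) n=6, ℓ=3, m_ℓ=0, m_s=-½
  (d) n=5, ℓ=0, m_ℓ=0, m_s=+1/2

(a) has |m_ℓ| = 5 > ℓ = 4, violating −ℓ ≤ m_ℓ ≤ ℓ.
The remaining sets (b), (c), (d) satisfy all four rules.

(a)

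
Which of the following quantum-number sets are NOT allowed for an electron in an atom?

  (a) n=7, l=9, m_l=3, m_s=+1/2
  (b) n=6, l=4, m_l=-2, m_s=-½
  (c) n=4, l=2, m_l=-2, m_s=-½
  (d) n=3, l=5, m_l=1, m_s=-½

(a) and (d)

(a) has l = 9 ≥ n = 7, violating 0 ≤ l ≤ n−1.
(d) has l = 5 ≥ n = 3, violating 0 ≤ l ≤ n−1.
The remaining sets (b), (c) satisfy all four rules.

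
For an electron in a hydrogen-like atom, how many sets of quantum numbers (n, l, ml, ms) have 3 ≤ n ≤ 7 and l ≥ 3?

180

Go shell by shell, enumerating (l, ml) with l ≥ 3:
n=4 → 7; n=5 → 16; n=6 → 27; n=7 → 40.
Orbitals: 7 + 16 + 27 + 40 = 90. Including both spin states (ms = ±1/2) gives 2 × 90 = 180 states.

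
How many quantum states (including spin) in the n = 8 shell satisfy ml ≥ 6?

With n = 8 the allowed l are 0, 1, …, 7.
Orbitals with ml ≥ 6, by l: l=6 → 1; l=7 → 2.
Orbitals: 1 + 2 = 3. Each orbital carries two spin states, so 3 × 2 = 6 states.

6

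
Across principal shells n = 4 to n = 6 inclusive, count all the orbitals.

Shell n has n² orbitals: 4²=16 + 5²=25 + 6²=36 = 77 orbitals.

77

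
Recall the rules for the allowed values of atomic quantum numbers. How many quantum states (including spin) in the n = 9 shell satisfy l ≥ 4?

With n = 9 the allowed l are 0, 1, …, 8.
Orbitals with l ≥ 4, by l: l=4 → 9; l=5 → 11; l=6 → 13; l=7 → 15; l=8 → 17.
Orbitals: 9 + 11 + 13 + 15 + 17 = 65. Each orbital carries two spin states, so 65 × 2 = 130 states.

130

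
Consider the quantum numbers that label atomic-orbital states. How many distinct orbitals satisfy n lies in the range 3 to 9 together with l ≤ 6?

Treat each shell separately and count matching orbitals:
n=3 → 9; n=4 → 16; n=5 → 25; n=6 → 36; n=7 → 49; n=8 → 49; n=9 → 49.
Total orbitals: 9 + 16 + 25 + 36 + 49 + 49 + 49 = 233.

233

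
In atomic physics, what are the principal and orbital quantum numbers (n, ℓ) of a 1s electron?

The leading integer gives n = 1; the letter 's' means ℓ = 0.

n = 1, ℓ = 0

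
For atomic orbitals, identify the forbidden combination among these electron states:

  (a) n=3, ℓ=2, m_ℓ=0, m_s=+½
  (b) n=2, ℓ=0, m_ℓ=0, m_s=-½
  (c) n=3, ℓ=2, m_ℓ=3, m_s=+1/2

(c) has |m_ℓ| = 3 > ℓ = 2, violating −ℓ ≤ m_ℓ ≤ ℓ.
The remaining sets (a), (b) satisfy all four rules.

(c)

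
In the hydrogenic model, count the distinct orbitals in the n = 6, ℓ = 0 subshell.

1

A subshell has 2ℓ+1 orbitals; with ℓ = 0, that's 1.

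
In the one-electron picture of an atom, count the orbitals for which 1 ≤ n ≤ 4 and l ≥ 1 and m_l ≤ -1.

10

Work shell by shell — for each n, count the (l, m_l) pairs that satisfy l ≥ 1 and m_l ≤ -1:
n=2 → 1; n=3 → 3; n=4 → 6.
Total orbitals: 1 + 3 + 6 = 10.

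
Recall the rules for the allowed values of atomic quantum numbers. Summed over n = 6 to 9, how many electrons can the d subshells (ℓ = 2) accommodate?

A d subshell (ℓ = 2) exists for every n ≥ 3, so shells n = 6, 7, 8, 9 each contribute one — 4 subshells.
Since each d subshell holds 2(2·2+1) = 10 electrons, the total is 4 × 10 = 40.

40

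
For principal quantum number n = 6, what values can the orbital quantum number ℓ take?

0, 1, 2, 3, 4, 5

ℓ is an integer with 0 ≤ ℓ ≤ n−1, so for n = 6: ℓ = 0, 1, 2, 3, 4, 5.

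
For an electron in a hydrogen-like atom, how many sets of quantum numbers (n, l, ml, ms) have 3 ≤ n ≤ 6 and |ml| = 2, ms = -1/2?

Per-shell orbital counts meeting the constraint:
n=3 → 2; n=4 → 4; n=5 → 6; n=6 → 8.
Orbitals: 2 + 4 + 6 + 8 = 20. With ms fixed to -1/2 there is one state per orbital, so 20 states.

20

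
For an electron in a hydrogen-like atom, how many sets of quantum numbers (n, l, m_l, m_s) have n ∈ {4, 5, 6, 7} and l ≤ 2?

72

Treat each shell separately and count matching orbitals:
n=4 → 9; n=5 → 9; n=6 → 9; n=7 → 9.
Orbitals: 9 + 9 + 9 + 9 = 36. Including both spin states (m_s = ±1/2) gives 2 × 36 = 72 states.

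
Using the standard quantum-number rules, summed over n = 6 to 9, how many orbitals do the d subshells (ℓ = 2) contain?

20

A d subshell (ℓ = 2) exists for every n ≥ 3, so shells n = 6, 7, 8, 9 each contribute one — 4 subshells.
Since each d subshell has 2·2+1 = 5 orbitals, the total is 4 × 5 = 20.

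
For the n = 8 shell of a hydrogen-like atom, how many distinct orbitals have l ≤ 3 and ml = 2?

Go through l = 0, …, 7 (the values permitted for n = 8).
Orbitals with l ≤ 3 and ml = 2, by l: l=2 → 1; l=3 → 1.
Total orbitals: 1 + 1 = 2.

2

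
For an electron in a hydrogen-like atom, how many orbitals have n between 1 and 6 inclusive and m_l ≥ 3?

For each n in the range, tally the orbitals obeying m_l ≥ 3:
n=4 → 1; n=5 → 3; n=6 → 6.
Total orbitals: 1 + 3 + 6 = 10.

10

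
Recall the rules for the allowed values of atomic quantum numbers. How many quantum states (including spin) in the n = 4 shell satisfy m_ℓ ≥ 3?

Orbitals with m_ℓ ≥ 3, by ℓ: ℓ=3 → 1.
Orbitals: 1. Each orbital carries two spin states, so 1 × 2 = 2 states.

2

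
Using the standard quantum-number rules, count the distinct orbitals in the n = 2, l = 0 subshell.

A subshell has 2l+1 orbitals; with l = 0, that's 1.

1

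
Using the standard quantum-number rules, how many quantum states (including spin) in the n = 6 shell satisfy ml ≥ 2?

The n = 6 shell has l = 0 through 5; check each.
Contributions: l=2 → 1; l=3 → 2; l=4 → 3; l=5 → 4.
Orbitals: 1 + 2 + 3 + 4 = 10. Each orbital carries two spin states, so 10 × 2 = 20 states.

20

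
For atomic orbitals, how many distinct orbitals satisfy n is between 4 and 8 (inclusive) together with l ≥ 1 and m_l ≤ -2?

For each n in the range, tally the orbitals obeying l ≥ 1 and m_l ≤ -2:
n=4 → 3; n=5 → 6; n=6 → 10; n=7 → 15; n=8 → 21.
Total orbitals: 3 + 6 + 10 + 15 + 21 = 55.

55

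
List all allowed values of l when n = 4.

0, 1, 2, 3

l is an integer with 0 ≤ l ≤ n−1, so for n = 4: l = 0, 1, 2, 3.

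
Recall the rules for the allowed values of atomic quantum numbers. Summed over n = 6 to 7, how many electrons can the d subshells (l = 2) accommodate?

20

A d subshell (l = 2) exists for every n ≥ 3, so shells n = 6, 7 each contribute one — 2 subshells.
Since each d subshell holds 2(2·2+1) = 10 electrons, the total is 2 × 10 = 20.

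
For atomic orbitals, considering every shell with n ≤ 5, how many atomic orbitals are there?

Total orbitals = 1² + 2² + 3² + 4² + 5² = 55.

55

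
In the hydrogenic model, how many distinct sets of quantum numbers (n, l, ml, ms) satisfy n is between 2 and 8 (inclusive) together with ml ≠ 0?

Go shell by shell, enumerating (l, ml) with ml ≠ 0:
n=2 → 2; n=3 → 6; n=4 → 12; n=5 → 20; n=6 → 30; n=7 → 42; n=8 → 56.
Orbitals: 2 + 6 + 12 + 20 + 30 + 42 + 56 = 168. Including both spin states (ms = ±1/2) gives 2 × 168 = 336 states.

336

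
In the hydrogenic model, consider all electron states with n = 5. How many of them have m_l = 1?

For n = 5, l ranges over 0 … 4.
Per l-value: l=1 → 1; l=2 → 1; l=3 → 1; l=4 → 1.
Orbitals: 1 + 1 + 1 + 1 = 4. Each orbital carries two spin states, so 4 × 2 = 8 states.

8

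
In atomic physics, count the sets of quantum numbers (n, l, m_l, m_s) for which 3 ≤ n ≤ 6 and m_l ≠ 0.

Work shell by shell — for each n, count the (l, m_l) pairs that satisfy m_l ≠ 0:
n=3 → 6; n=4 → 12; n=5 → 20; n=6 → 30.
Orbitals: 6 + 12 + 20 + 30 = 68. Including both spin states (m_s = ±1/2) gives 2 × 68 = 136 states.

136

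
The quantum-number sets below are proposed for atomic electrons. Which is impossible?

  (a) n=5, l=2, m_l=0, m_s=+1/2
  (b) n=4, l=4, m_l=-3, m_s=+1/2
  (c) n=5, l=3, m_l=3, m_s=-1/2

(b)

(b) has l = 4 ≥ n = 4, violating 0 ≤ l ≤ n−1.
The remaining sets (a), (c) satisfy all four rules.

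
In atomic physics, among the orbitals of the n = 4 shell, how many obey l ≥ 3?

7

The n = 4 shell has l = 0 through 3; check each.
Contributions: l=3 → 7.
Total orbitals: 7.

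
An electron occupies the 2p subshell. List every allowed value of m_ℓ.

The 2p subshell has ℓ = 1, and m_ℓ takes every integer from −ℓ to +ℓ. With ℓ = 1 that gives the 3 values -1, 0, 1.

-1, 0, 1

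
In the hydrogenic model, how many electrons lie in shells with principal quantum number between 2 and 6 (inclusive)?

Shell n has n² orbitals: 2²=4 + 3²=9 + 4²=16 + 5²=25 + 6²=36 = 90 orbitals.
Two spin states per orbital: 2 × 90 = 180 electrons.

180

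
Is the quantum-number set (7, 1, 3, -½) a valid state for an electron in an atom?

The magnetic quantum number must satisfy −ℓ ≤ m_ℓ ≤ ℓ. With ℓ = 1, m_ℓ can only be -1, 0, 1, so m_ℓ = 3 is forbidden.

Invalid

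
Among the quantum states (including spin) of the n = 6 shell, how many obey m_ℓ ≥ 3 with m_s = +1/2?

Contributions: ℓ=3 → 1; ℓ=4 → 2; ℓ=5 → 3.
Orbitals: 1 + 2 + 3 = 6. With m_s fixed to a single value there is one state per orbital, giving 6 states.

6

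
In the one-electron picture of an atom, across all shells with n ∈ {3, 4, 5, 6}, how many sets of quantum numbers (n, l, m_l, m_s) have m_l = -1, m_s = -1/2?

Work shell by shell — for each n, count the (l, m_l) pairs that satisfy m_l = -1:
n=3 → 2; n=4 → 3; n=5 → 4; n=6 → 5.
Orbitals: 2 + 3 + 4 + 5 = 14. With m_s fixed to -1/2 there is one state per orbital, so 14 states.

14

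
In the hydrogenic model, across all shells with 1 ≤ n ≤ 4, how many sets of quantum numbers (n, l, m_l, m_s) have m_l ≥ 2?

8

For each n in the range, tally the orbitals obeying m_l ≥ 2:
n=3 → 1; n=4 → 3.
Orbitals: 1 + 3 = 4. Including both spin states (m_s = ±1/2) gives 2 × 4 = 8 states.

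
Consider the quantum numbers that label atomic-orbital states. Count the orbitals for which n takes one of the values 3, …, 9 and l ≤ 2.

Work shell by shell — for each n, count the (l, ml) pairs that satisfy l ≤ 2:
n=3 → 9; n=4 → 9; n=5 → 9; n=6 → 9; n=7 → 9; n=8 → 9; n=9 → 9.
Total orbitals: 9 + 9 + 9 + 9 + 9 + 9 + 9 = 63.

63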